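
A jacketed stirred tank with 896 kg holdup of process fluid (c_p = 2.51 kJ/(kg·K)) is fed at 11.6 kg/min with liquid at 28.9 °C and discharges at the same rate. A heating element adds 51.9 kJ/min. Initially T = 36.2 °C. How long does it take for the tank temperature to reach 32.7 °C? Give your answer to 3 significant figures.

M c_p dT/dt = ṁ c_p (T_in − T) + Q̇.
τ = M/ṁ = 77.241 min; T_ss = T_in + Q̇/(ṁ c_p) = 30.683 °C.
T(t) = T_ss + (T₀ − T_ss) e^(−t/τ). Set T = 32.7:
e^(−t/τ) = (32.7 − 30.683)/(36.2 − 30.683) = 0.36565
t = −77.241 · ln(0.36565) = 77.711 min.

77.7 min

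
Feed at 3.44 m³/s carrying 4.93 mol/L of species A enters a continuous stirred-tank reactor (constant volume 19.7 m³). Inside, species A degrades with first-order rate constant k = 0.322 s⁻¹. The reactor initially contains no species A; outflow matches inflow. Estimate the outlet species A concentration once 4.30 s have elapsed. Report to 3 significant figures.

Accumulation = in − out − consumed: V dC/dt = Q C_in − Q C − k V C.
dC/dt = (Q/V) C_in − (Q/V + k) C; effective rate a = Q/V + k = 0.17462 + 0.322 = 0.49662 s⁻¹.
C_ss = Q C_in/(Q + kV) = 1.7335 mol/L; C(t) = C_ss + (C₀ − C_ss) e^(−a t).
C(4.30) = 1.7335 + (-1.7335)·e^(−0.49662·4.30) = 1.7335 + (-1.7335)·0.11819 = 1.5286 mol/L.

1.53 mol/L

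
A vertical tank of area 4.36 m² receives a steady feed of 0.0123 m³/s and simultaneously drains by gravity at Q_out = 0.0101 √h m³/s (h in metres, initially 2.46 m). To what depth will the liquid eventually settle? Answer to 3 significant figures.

1.48 m

Level balance: A dh/dt = 0.0123 − 0.0101 √h. Setting dh/dt = 0:
Q_in = 0.0101 √h_ss ⇒ √h_ss = 0.0123/0.0101 = 1.2178.
h_ss = 1.2178² = 1.4831 m. (Since h₀ = 2.46 m > h_ss, the level will fall toward this value.)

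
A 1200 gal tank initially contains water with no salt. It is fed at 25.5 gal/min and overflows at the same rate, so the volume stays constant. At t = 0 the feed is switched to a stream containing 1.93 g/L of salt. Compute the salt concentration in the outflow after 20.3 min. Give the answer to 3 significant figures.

0.676 g/L

Transient balance on the dissolved component: V dC/dt = Q(C_in − C).
Rewrite as dC/dt + C/τ = C_in/τ, τ = V/Q = 47.059 min.
Integrating: C(t) = C_in + (C₀ − C_in) e^(−t/τ).
C(20.3) = 1.93 + (0 − 1.93)·e^(−20.3/47.059) = 1.93 + (-1.9300)·0.64962 = 0.67624 g/L.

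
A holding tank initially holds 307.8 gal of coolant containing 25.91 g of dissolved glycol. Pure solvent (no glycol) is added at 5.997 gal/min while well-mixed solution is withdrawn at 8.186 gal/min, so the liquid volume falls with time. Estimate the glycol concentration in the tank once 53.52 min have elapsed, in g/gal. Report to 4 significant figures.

0.02266 g/gal

Total volume: dV/dt = Q_in − Q_out = -2.18900 gal/min, so V(t) = 307.8 − 2.18900 t and V(53.52) = 190.645 gal.
Solute balance: dm/dt = 0 − Q_out C = −Q_out m/V(t).
Separate: dm/m = −Q_out dt/V(t) ⇒ ln(m/m₀) = −(Q_out/(Q_in−Q_out)) ln(V/V₀).
m = m₀ (V₀/V)^(Q_out/(Q_in−Q_out)) = 25.91 × (307.8/190.645)^(-3.73961) = 4.31982 g.
C = m/V = 4.31982/190.645 = 0.0226590 g/gal.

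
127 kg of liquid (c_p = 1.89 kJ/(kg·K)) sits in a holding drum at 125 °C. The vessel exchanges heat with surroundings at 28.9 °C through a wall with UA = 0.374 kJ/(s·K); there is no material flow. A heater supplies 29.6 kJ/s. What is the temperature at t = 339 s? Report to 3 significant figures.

Lumped-capacitance energy balance: M c_p dT/dt = UA(T_amb − T) + Q̇.
dT/dt = (T_ss − T)/τ with T_ss = T_amb + Q̇/UA = 28.9 + 29.6/0.374 = 108.04 °C, τ = M c_p/UA = 127·1.89/0.374 = 641.79 s.
Solution: T(t) = T_ss + (T₀ − T_ss) e^(−t/τ).
T(339) = 108.04 + (16.956)·0.58966 = 118.04 °C.

118 °C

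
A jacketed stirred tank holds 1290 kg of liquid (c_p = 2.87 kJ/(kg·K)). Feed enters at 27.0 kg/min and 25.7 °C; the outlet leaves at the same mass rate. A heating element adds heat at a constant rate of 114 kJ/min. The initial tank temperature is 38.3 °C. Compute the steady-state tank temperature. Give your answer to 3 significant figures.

M c_p dT/dt = ṁ c_p (T_in − T) + Q̇.
At steady state dT/dt = 0 ⇒ T_ss = T_in + Q̇/(ṁ c_p) = 25.7 + 114/(27.0·2.87) = 27.171 °C.

27.2 °C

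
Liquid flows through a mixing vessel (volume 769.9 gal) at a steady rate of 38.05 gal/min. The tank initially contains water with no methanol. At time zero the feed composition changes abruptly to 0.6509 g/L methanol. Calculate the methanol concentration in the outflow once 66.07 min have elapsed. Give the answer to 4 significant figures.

Transient balance on the dissolved component: V dC/dt = Q(C_in − C).
So dC/dt = (C_in − C)/τ with τ = V/Q = 769.9/38.05 = 20.2339 min.
Integrating: C(t) = C_in + (C₀ − C_in) e^(−t/τ).
C(66.07) = 0.6509 + (0 − 0.6509)·e^(−66.07/20.2339) = 0.6509 + (-0.650900)·0.0381850 = 0.626045 g/L.

0.6260 g/L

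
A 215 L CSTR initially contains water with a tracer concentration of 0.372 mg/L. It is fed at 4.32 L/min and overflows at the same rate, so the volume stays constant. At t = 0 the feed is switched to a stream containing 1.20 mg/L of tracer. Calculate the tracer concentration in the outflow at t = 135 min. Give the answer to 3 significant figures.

1.15 mg/L

Unsteady species balance (constant V, well mixed): V dC/dt = Q(C_in − C).
Time constant τ = V/Q = 215/4.32 = 49.769 min.
This is linear first-order; C(t) = C_in + (C₀ − C_in) e^(−t/τ).
C(135) = 1.20 + (0.372 − 1.20)·e^(−135/49.769) = 1.20 + (-0.82800)·0.066367 = 1.1450 mg/L.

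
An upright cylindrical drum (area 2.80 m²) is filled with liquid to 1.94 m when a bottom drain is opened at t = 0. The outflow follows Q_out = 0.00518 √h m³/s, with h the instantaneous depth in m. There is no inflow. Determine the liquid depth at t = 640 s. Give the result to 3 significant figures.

With no inflow, A dh/dt = −0.00518 √h.
This is separable: 2 d(√h)/dt = −0.00518/A, so √h = √h₀ − (0.00518/(2A)) t.
√h = √1.94 − 0.00518·640/(2·2.80) = 1.3928 − 0.59200 = 0.80084.
h = 0.80084² = 0.64134 m.

0.641 m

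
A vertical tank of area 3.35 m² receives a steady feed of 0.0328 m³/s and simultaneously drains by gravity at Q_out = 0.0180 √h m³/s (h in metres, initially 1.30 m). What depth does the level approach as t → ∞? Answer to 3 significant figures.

3.32 m

A dh/dt = Q_in − 0.0180 √h. Steady state requires inflow = outflow:
Q_in = 0.0180 √h_ss ⇒ √h_ss = 0.0328/0.0180 = 1.8222.
h_ss = 1.8222² = 3.3205 m. (Since h₀ = 1.30 m < h_ss, the level will rise toward this value.)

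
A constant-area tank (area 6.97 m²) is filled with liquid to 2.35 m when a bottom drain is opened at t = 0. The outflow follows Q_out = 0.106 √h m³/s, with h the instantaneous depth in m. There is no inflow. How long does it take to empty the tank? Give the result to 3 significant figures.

202 s

Volume balance on the tank: A dh/dt = −0.106 √h.
This is separable: 2 d(√h)/dt = −0.106/A, so √h = √h₀ − (0.106/(2A)) t.
Set h = 0: 2√h₀ = (0.106/A) t_empty ⇒ t_empty = 2A√h₀/0.106.
t_empty = 2·6.97·√2.35/0.106 = 13.940·1.5330/0.106 = 201.60 s.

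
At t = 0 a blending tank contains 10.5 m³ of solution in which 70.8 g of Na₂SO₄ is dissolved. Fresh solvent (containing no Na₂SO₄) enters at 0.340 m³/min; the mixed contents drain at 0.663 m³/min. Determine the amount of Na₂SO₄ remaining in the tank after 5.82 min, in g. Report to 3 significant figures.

Total volume: dV/dt = Q_in − Q_out = -0.32300 m³/min, so V(t) = 10.5 − 0.32300 t and V(5.82) = 8.6201 m³.
Species balance (pure solvent in): dm/dt = −Q_out · m/V(t).
Separate: dm/m = −Q_out dt/V(t) ⇒ ln(m/m₀) = −(Q_out/(Q_in−Q_out)) ln(V/V₀).
m = m₀ (V₀/V)^(Q_out/(Q_in−Q_out)) = 70.8 × (10.5/8.6201)^(-2.0526) = 47.225 g.

47.2 g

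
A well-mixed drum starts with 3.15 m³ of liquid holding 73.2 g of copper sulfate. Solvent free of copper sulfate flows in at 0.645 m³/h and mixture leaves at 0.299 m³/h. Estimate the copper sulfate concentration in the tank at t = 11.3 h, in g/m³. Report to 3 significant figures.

5.16 g/m³

Total volume: dV/dt = Q_in − Q_out = 0.34600 m³/h, so V(t) = 3.15 + 0.34600 t and V(11.3) = 7.0598 m³.
Solute balance: dm/dt = 0 − Q_out C = −Q_out m/V(t).
dm/m = −Q_out dt/(V₀ + 0.34600 t); integrating gives ln(m/m₀) = −(Q_out/(Q_in−Q_out)) ln(V/V₀).
m = m₀ (V₀/V)^(Q_out/(Q_in−Q_out)) = 73.2 × (3.15/7.0598)^(0.86416) = 36.445 g.
C = m/V = 36.445/7.0598 = 5.1623 g/m³.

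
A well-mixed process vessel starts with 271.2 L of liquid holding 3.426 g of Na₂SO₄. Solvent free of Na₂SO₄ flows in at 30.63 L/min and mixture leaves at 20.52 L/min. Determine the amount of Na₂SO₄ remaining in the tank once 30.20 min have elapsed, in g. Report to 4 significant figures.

Total volume: dV/dt = Q_in − Q_out = 10.1100 L/min, so V(t) = 271.2 + 10.1100 t and V(30.20) = 576.522 L.
No Na₂SO₄ enters, so dm/dt = −Q_out · (m/V).
dm/m = −Q_out dt/(V₀ + 10.1100 t); integrating gives ln(m/m₀) = −(Q_out/(Q_in−Q_out)) ln(V/V₀).
m = m₀ (V₀/V)^(Q_out/(Q_in−Q_out)) = 3.426 × (271.2/576.522)^(2.02967) = 0.741338 g.

0.7413 g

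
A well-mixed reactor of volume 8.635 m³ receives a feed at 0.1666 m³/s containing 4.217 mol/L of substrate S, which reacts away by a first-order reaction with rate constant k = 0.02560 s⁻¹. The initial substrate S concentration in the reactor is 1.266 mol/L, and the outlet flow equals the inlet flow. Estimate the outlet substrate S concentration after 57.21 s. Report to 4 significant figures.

1.770 mol/L

Accumulation = in − out − consumed: V dC/dt = Q C_in − Q C − k V C.
dC/dt = (Q/V) C_in − (Q/V + k) C; effective rate a = Q/V + k = 0.0192936 + 0.02560 = 0.0448936 s⁻¹.
C_ss = Q C_in/(Q + kV) = 1.81231 mol/L; C(t) = C_ss + (C₀ − C_ss) e^(−a t).
C(57.21) = 1.81231 + (-0.546308)·e^(−0.0448936·57.21) = 1.81231 + (-0.546308)·0.0766611 = 1.77043 mol/L.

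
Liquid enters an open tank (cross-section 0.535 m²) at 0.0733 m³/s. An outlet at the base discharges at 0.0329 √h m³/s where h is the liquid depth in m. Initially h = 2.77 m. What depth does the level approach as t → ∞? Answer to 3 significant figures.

4.96 m

A dh/dt = Q_in − 0.0329 √h. Steady state requires inflow = outflow:
Q_in = 0.0329 √h_ss ⇒ √h_ss = 0.0733/0.0329 = 2.2280.
h_ss = 2.2280² = 4.9638 m. (Since h₀ = 2.77 m < h_ss, the level will rise toward this value.)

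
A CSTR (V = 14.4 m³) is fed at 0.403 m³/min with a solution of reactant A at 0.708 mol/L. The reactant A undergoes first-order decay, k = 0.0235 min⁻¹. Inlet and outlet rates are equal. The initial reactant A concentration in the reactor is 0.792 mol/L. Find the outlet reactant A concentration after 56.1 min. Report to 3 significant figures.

0.408 mol/L

Species balance: V dC/dt = Q C_in − Q C − k V C.
This is linear with rate a = Q/V + k = 0.051486 min⁻¹.
C_ss = Q C_in/(Q + kV) = 0.38484 mol/L; C(t) = C_ss + (C₀ − C_ss) e^(−a t).
C(56.1) = 0.38484 + (0.40716)·e^(−0.051486·56.1) = 0.38484 + (0.40716)·0.055667 = 0.40751 mol/L.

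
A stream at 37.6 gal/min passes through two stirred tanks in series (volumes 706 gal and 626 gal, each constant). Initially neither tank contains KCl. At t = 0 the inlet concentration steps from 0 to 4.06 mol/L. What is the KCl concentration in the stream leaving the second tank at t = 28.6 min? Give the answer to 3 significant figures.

1.95 mol/L

Time constants: τᵢ = Vᵢ/Q for each well-mixed tank.
τ₁ = 706/37.6 = 18.777 min; τ₂ = 626/37.6 = 16.649 min.
Tank 1: C₁ = C_in(1 − e^(−t/τ₁)). Tank 2 (τ₁ ≠ τ₂): C₂ = C_in[1 − (τ₁ e^(−t/τ₁) − τ₂ e^(−t/τ₂))/(τ₁ − τ₂)].
At t = 28.6: e^(−t/τ₁) = 0.21802, e^(−t/τ₂) = 0.17946.
C₂ = 4.06·[1 − (18.777·0.21802 − 16.649·0.17946)/(2.1277)] = 4.06·0.48022 = 1.9497 mol/L.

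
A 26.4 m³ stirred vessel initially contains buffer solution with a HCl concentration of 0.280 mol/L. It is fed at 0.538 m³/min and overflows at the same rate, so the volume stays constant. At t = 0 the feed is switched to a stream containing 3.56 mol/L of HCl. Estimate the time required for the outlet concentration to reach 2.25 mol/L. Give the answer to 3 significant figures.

Unsteady species balance (constant V, well mixed): V dC/dt = Q(C_in − C), so τ = V/Q = 49.071 min.
C(t) = C_in + (C₀ − C_in) e^(−t/τ). Set C = 2.25 and solve for t:
e^(−t/τ) = (C − C_in)/(C₀ − C_in) = (2.25 − 3.56)/(0.280 − 3.56) = 0.39939
t = −τ ln(…) = 49.071 × 0.91782 = 45.038 min.

45.0 min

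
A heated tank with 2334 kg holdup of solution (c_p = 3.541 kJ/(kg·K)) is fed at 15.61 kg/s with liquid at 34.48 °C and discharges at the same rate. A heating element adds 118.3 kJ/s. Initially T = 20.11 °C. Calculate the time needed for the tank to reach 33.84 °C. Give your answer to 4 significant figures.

266.4 s

M c_p dT/dt = ṁ c_p (T_in − T) + Q̇.
τ = M/ṁ = 149.520 s; T_ss = T_in + Q̇/(ṁ c_p) = 36.6202 °C.
T(t) = T_ss + (T₀ − T_ss) e^(−t/τ). Set T = 33.84:
e^(−t/τ) = (33.84 − 36.6202)/(20.11 − 36.6202) = 0.168393
t = −149.520 · ln(0.168393) = 266.362 s.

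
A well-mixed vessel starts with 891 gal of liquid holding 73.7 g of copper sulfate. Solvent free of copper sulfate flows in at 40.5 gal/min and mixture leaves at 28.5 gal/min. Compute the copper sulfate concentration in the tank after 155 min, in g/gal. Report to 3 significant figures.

0.00184 g/gal

Total volume: dV/dt = Q_in − Q_out = 12.000 gal/min, so V(t) = 891 + 12.000 t and V(155) = 2751.0 gal.
Species balance (pure solvent in): dm/dt = −Q_out · m/V(t).
dm/m = −Q_out dt/(V₀ + 12.000 t); integrating gives ln(m/m₀) = −(Q_out/(Q_in−Q_out)) ln(V/V₀).
m = m₀ (V₀/V)^(Q_out/(Q_in−Q_out)) = 73.7 × (891/2751.0)^(2.3750) = 5.0657 g.
C = m/V = 5.0657/2751.0 = 0.0018414 g/gal.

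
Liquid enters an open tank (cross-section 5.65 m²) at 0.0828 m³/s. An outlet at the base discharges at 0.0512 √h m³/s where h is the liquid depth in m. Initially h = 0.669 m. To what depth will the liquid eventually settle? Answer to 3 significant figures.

A dh/dt = Q_in − 0.0512 √h. Steady state requires inflow = outflow:
Q_in = 0.0512 √h_ss ⇒ √h_ss = 0.0828/0.0512 = 1.6172.
h_ss = 1.6172² = 2.6153 m. (Since h₀ = 0.669 m < h_ss, the level will rise toward this value.)

2.62 m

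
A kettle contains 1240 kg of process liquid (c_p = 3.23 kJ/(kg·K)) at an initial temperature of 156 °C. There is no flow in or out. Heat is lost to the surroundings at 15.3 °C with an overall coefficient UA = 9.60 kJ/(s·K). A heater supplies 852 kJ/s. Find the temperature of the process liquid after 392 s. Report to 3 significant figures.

M c_p dT/dt = −UA(T − T_amb) + Q̇.
dT/dt = (T_ss − T)/τ with T_ss = T_amb + Q̇/UA = 15.3 + 852/9.60 = 104.05 °C, τ = M c_p/UA = 1240·3.23/9.60 = 417.21 s.
Solution: T(t) = T_ss + (T₀ − T_ss) e^(−t/τ).
T(392) = 104.05 + (51.950)·0.39079 = 124.35 °C.

124 °C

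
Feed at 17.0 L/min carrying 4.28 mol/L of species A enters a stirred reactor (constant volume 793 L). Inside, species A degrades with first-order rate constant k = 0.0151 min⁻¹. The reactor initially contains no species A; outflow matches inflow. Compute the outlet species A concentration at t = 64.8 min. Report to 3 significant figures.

2.28 mol/L

V dC/dt = Q(C_in − C) − k V C.
dC/dt = (Q/V) C_in − (Q/V + k) C; effective rate a = Q/V + k = 0.021438 + 0.0151 = 0.036538 min⁻¹.
C_ss = Q C_in/(Q + kV) = 2.5112 mol/L; C(t) = C_ss + (C₀ − C_ss) e^(−a t).
C(64.8) = 2.5112 + (-2.5112)·e^(−0.036538·64.8) = 2.5112 + (-2.5112)·0.093702 = 2.2759 mol/L.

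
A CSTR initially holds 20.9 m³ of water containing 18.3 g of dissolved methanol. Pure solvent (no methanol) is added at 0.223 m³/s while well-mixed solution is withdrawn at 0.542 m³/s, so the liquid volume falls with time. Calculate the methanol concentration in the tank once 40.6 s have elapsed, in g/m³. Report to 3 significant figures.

Let m(t) be the amount of methanol. Volume: V(t) = V₀ + (Q_in − Q_out) t = 20.9 − 0.31900 t; V(40.6) = 7.9486 m³.
Species balance (pure solvent in): dm/dt = −Q_out · m/V(t).
Separate: dm/m = −Q_out dt/V(t) ⇒ ln(m/m₀) = −(Q_out/(Q_in−Q_out)) ln(V/V₀).
m = m₀ (V₀/V)^(Q_out/(Q_in−Q_out)) = 18.3 × (20.9/7.9486)^(-1.6991) = 3.5407 g.
C = m/V = 3.5407/7.9486 = 0.44545 g/m³.

0.445 g/m³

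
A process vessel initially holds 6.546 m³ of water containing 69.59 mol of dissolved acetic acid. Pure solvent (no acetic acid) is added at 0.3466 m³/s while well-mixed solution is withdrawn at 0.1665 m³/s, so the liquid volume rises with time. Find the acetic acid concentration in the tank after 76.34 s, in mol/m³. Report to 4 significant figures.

Let m(t) be the amount of acetic acid. Volume: V(t) = V₀ + (Q_in − Q_out) t = 6.546 + 0.180100 t; V(76.34) = 20.2948 m³.
No acetic acid enters, so dm/dt = −Q_out · (m/V).
dm/m = −Q_out dt/(V₀ + 0.180100 t); integrating gives ln(m/m₀) = −(Q_out/(Q_in−Q_out)) ln(V/V₀).
m = m₀ (V₀/V)^(Q_out/(Q_in−Q_out)) = 69.59 × (6.546/20.2948)^(0.924486) = 24.4481 mol.
C = m/V = 24.4481/20.2948 = 1.20465 mol/m³.

1.205 mol/m³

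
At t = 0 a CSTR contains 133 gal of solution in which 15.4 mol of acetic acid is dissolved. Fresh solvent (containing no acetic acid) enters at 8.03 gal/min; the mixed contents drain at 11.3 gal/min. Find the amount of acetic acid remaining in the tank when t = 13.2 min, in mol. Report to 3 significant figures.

3.97 mol

Total volume: dV/dt = Q_in − Q_out = -3.2700 gal/min, so V(t) = 133 − 3.2700 t and V(13.2) = 89.836 gal.
Species balance (pure solvent in): dm/dt = −Q_out · m/V(t).
Separate: dm/m = −Q_out dt/V(t) ⇒ ln(m/m₀) = −(Q_out/(Q_in−Q_out)) ln(V/V₀).
m = m₀ (V₀/V)^(Q_out/(Q_in−Q_out)) = 15.4 × (133/89.836)^(-3.4557) = 3.9689 mol.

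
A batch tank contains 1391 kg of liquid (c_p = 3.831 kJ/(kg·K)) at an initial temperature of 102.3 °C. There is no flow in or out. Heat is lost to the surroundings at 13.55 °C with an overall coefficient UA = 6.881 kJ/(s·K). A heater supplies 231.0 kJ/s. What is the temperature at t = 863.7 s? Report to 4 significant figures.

Energy balance: M c_p dT/dt = −UA(T − T_amb) + Q̇.
dT/dt = (T_ss − T)/τ with T_ss = T_amb + Q̇/UA = 13.55 + 231.0/6.881 = 47.1207 °C, τ = M c_p/UA = 1391·3.831/6.881 = 774.440 s.
This is linear first-order; T(t) = T_ss + (T₀ − T_ss) e^(−t/τ).
T(863.7) = 47.1207 + (55.1793)·0.327831 = 65.2102 °C.

65.21 °C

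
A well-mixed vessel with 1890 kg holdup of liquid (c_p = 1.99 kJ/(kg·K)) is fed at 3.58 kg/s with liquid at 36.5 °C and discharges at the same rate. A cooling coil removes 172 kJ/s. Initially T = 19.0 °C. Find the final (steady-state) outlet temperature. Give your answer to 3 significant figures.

Energy balance: M c_p dT/dt = ṁ c_p (T_in − T) − 172.
At steady state dT/dt = 0 ⇒ T_ss = T_in − Q̇/(ṁ c_p) = 36.5 − 172/(3.58·1.99) = 12.357 °C.

12.4 °C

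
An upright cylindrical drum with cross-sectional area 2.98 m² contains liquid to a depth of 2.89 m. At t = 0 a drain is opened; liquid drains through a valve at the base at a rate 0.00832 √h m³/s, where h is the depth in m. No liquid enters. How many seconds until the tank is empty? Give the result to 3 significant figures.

1220 s

With no inflow, A dh/dt = −0.00832 √h.
∫ h^(−1/2) dh = −(0.00832/A) ∫ dt, giving 2√h = 2√h₀ − (0.00832/A) t.
Set h = 0: 2√h₀ = (0.00832/A) t_empty ⇒ t_empty = 2A√h₀/0.00832.
t_empty = 2·2.98·√2.89/0.00832 = 5.9600·1.7000/0.00832 = 1217.8 s.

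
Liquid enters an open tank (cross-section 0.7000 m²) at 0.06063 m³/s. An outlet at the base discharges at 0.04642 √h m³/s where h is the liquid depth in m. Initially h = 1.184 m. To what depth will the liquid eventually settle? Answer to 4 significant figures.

1.706 m

A dh/dt = Q_in − 0.04642 √h. Steady state requires inflow = outflow:
Q_in = 0.04642 √h_ss ⇒ √h_ss = 0.06063/0.04642 = 1.30612.
h_ss = 1.30612² = 1.70594 m. (Since h₀ = 1.184 m < h_ss, the level will rise toward this value.)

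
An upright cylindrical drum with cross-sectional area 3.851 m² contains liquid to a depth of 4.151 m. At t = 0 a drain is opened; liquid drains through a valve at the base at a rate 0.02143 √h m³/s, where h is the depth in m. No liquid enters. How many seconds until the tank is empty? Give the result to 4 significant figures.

With no inflow, A dh/dt = −0.02143 √h.
This is separable: 2 d(√h)/dt = −0.02143/A, so √h = √h₀ − (0.02143/(2A)) t.
Tank is empty when √h = 0: t_empty = 2A√h₀/0.02143.
t_empty = 2·3.851·√4.151/0.02143 = 7.70200·2.03740/0.02143 = 732.247 s.

732.2 s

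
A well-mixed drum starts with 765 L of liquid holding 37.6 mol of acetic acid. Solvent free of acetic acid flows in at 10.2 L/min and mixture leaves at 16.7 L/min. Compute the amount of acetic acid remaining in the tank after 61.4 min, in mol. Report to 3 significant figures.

5.65 mol

Let m(t) be the amount of acetic acid. Volume: V(t) = V₀ + (Q_in − Q_out) t = 765 − 6.5000 t; V(61.4) = 365.90 L.
Solute balance: dm/dt = 0 − Q_out C = −Q_out m/V(t).
Separate: dm/m = −Q_out dt/V(t) ⇒ ln(m/m₀) = −(Q_out/(Q_in−Q_out)) ln(V/V₀).
m = m₀ (V₀/V)^(Q_out/(Q_in−Q_out)) = 37.6 × (765/365.90)^(-2.5692) = 5.6528 mol.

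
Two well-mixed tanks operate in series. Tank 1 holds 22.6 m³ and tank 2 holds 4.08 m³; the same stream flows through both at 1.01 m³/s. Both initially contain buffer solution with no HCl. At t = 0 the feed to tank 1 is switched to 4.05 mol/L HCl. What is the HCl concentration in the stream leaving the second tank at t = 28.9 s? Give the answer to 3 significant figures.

Species balance on tank i: dCᵢ/dt = (Cᵢ₋₁ − Cᵢ)/τᵢ with τᵢ = Vᵢ/Q.
τ₁ = 22.6/1.01 = 22.376 s; τ₂ = 4.08/1.01 = 4.0396 s.
Solving the cascade with C₁(0)=C₂(0)=0 gives C₂(t) = C_in[1 − (τ₁ e^(−t/τ₁) − τ₂ e^(−t/τ₂))/(τ₁ − τ₂)].
At t = 28.9: e^(−t/τ₁) = 0.27484, e^(−t/τ₂) = 0.00078160.
C₂ = 4.05·[1 − (22.376·0.27484 − 4.0396·0.00078160)/(18.337)] = 4.05·0.66478 = 2.6924 mol/L.

2.69 mol/L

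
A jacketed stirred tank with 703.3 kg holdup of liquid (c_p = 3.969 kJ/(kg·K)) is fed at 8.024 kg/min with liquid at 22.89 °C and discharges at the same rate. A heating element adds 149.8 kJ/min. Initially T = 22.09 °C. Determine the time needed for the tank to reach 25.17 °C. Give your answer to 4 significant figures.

Unsteady energy balance on the tank contents: M c_p dT/dt = ṁ c_p (T_in − T) + 149.8.
τ = M/ṁ = 87.6496 min; T_ss = T_in + Q̇/(ṁ c_p) = 27.5937 °C.
T(t) = T_ss + (T₀ − T_ss) e^(−t/τ). Set T = 25.17:
e^(−t/τ) = (25.17 − 27.5937)/(22.09 − 27.5937) = 0.440377
t = −87.6496 · ln(0.440377) = 71.8836 min.

71.88 min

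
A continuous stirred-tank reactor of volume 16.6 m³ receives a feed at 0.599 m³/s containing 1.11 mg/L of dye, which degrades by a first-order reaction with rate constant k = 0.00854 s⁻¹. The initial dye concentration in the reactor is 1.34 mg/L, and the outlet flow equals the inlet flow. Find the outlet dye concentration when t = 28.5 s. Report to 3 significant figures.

1.02 mg/L

Species balance: V dC/dt = Q C_in − Q C − k V C.
dC/dt = (Q/V) C_in − (Q/V + k) C; effective rate a = Q/V + k = 0.036084 + 0.00854 = 0.044624 s⁻¹.
C_ss = Q C_in/(Q + kV) = 0.89757 mg/L; C(t) = C_ss + (C₀ − C_ss) e^(−a t).
C(28.5) = 0.89757 + (0.44243)·e^(−0.044624·28.5) = 0.89757 + (0.44243)·0.28033 = 1.0216 mg/L.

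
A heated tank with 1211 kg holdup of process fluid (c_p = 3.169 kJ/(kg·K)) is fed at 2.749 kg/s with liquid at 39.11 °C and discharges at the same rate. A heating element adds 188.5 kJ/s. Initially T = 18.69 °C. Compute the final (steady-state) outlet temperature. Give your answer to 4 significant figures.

60.75 °C

Heat balance on the well-mixed liquid: M c_p dT/dt = ṁ c_p (T_in − T) + 188.5.
At steady state dT/dt = 0 ⇒ T_ss = T_in + Q̇/(ṁ c_p) = 39.11 + 188.5/(2.749·3.169) = 60.7479 °C.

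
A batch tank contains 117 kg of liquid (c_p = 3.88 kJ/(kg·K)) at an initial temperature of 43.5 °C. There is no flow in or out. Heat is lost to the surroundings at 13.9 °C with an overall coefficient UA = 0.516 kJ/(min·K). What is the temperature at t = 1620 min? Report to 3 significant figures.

M c_p dT/dt = −UA(T − T_amb).
dT/dt = (T_ss − T)/τ with T_ss = T_amb = 13.900 °C, τ = M c_p/UA = 117·3.88/0.516 = 879.77 min.
Solution: T(t) = T_ss + (T₀ − T_ss) e^(−t/τ).
T(1620) = 13.900 + (29.600)·0.15860 = 18.594 °C.

18.6 °C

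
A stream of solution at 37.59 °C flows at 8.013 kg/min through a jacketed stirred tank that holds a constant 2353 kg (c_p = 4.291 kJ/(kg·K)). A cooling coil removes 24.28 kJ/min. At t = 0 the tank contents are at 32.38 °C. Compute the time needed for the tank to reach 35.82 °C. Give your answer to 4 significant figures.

First-law balance (no shaft work): M c_p dT/dt = ṁ c_p (T_in − T) − 24.28.
τ = M/ṁ = 293.648 min; T_ss = T_in − Q̇/(ṁ c_p) = 36.8839 °C.
T(t) = T_ss + (T₀ − T_ss) e^(−t/τ). Set T = 35.82:
e^(−t/τ) = (35.82 − 36.8839)/(32.38 − 36.8839) = 0.236210
t = −293.648 · ln(0.236210) = 423.744 min.

423.7 min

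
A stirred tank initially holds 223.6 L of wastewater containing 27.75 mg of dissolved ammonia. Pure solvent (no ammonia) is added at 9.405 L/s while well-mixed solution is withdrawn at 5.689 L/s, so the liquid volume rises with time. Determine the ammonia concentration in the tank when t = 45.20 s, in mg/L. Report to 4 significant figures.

Let m(t) be the amount of ammonia. Volume: V(t) = V₀ + (Q_in − Q_out) t = 223.6 + 3.71600 t; V(45.20) = 391.563 L.
Solute balance: dm/dt = 0 − Q_out C = −Q_out m/V(t).
Separate: dm/m = −Q_out dt/V(t) ⇒ ln(m/m₀) = −(Q_out/(Q_in−Q_out)) ln(V/V₀).
m = m₀ (V₀/V)^(Q_out/(Q_in−Q_out)) = 27.75 × (223.6/391.563)^(1.53095) = 11.7689 mg.
C = m/V = 11.7689/391.563 = 0.0300563 mg/L.

0.03006 mg/L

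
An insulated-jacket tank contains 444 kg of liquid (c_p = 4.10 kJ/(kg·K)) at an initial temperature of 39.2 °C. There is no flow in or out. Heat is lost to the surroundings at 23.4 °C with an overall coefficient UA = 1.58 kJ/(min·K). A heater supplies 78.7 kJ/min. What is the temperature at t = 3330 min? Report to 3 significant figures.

Energy balance: M c_p dT/dt = −UA(T − T_amb) + Q̇.
dT/dt = (T_ss − T)/τ with T_ss = T_amb + Q̇/UA = 23.4 + 78.7/1.58 = 73.210 °C, τ = M c_p/UA = 444·4.10/1.58 = 1152.2 min.
T approaches T_ss exponentially: T(t) = T_ss + (T₀ − T_ss) e^(−t/τ).
T(3330) = 73.210 + (-34.010)·0.055563 = 71.320 °C.

71.3 °C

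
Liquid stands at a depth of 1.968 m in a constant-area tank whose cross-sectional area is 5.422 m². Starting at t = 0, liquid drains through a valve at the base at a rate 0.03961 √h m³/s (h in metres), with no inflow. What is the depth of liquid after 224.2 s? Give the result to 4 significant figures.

A dh/dt = −Q_out = −0.03961 √h.
∫ h^(−1/2) dh = −(0.03961/A) ∫ dt, giving 2√h = 2√h₀ − (0.03961/A) t.
√h = √1.968 − 0.03961·224.2/(2·5.422) = 1.40285 − 0.818938 = 0.583916.
h = 0.583916² = 0.340958 m.

0.3410 m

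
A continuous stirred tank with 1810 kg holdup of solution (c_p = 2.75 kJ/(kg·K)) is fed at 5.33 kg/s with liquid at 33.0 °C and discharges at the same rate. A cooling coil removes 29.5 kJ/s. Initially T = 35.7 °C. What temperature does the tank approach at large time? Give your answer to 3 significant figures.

31.0 °C

M c_p dT/dt = ṁ c_p (T_in − T) − Q̇.
At steady state dT/dt = 0 ⇒ T_ss = T_in − Q̇/(ṁ c_p) = 33.0 − 29.5/(5.33·2.75) = 30.987 °C.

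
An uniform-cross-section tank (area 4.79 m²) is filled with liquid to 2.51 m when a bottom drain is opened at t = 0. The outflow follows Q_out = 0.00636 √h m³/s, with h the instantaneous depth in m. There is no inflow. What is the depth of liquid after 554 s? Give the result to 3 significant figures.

With no inflow, A dh/dt = −0.00636 √h.
∫ h^(−1/2) dh = −(0.00636/A) ∫ dt, giving 2√h = 2√h₀ − (0.00636/A) t.
√h = √2.51 − 0.00636·554/(2·4.79) = 1.5843 − 0.36779 = 1.2165.
h = 1.2165² = 1.4799 m.

1.48 m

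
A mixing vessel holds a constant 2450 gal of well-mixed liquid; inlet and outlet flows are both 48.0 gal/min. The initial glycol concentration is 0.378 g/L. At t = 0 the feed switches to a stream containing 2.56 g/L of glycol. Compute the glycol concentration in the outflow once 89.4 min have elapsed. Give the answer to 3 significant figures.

2.18 g/L

Transient balance on the dissolved component: V dC/dt = Q(C_in − C).
So dC/dt = (C_in − C)/τ with τ = V/Q = 2450/48.0 = 51.042 min.
Integrating: C(t) = C_in + (C₀ − C_in) e^(−t/τ).
C(89.4) = 2.56 + (0.378 − 2.56)·e^(−89.4/51.042) = 2.56 + (-2.1820)·0.17351 = 2.1814 g/L.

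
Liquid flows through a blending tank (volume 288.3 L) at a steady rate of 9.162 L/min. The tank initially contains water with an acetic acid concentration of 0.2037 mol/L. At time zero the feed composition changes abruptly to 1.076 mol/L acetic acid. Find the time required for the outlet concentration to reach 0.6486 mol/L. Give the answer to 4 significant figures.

Species balance: V dC/dt = Q(C_in − C) ⇒ τ = V/Q = 31.4669 min.
C(t) = C_in + (C₀ − C_in) e^(−t/τ). Set C = 0.6486 and solve for t:
e^(−t/τ) = (C − C_in)/(C₀ − C_in) = (0.6486 − 1.076)/(0.2037 − 1.076) = 0.489969
t = −τ ln(…) = 31.4669 × 0.713413 = 22.4489 min.

22.45 min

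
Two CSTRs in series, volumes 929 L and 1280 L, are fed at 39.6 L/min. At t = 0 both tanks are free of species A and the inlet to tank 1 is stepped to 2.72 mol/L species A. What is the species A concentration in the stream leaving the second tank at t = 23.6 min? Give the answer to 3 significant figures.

Each tank obeys Vᵢ dCᵢ/dt = Q(Cᵢ₋₁ − Cᵢ), so τᵢ = Vᵢ/Q.
τ₁ = 929/39.6 = 23.460 min; τ₂ = 1280/39.6 = 32.323 min.
Tank 1: C₁ = C_in(1 − e^(−t/τ₁)). Tank 2 (τ₁ ≠ τ₂): C₂ = C_in[1 − (τ₁ e^(−t/τ₁) − τ₂ e^(−t/τ₂))/(τ₁ − τ₂)].
At t = 23.6: e^(−t/τ₁) = 0.36568, e^(−t/τ₂) = 0.48185.
C₂ = 2.72·[1 − (23.460·0.36568 − 32.323·0.48185)/(-8.8636)] = 2.72·0.21070 = 0.57309 mol/L.

0.573 mol/L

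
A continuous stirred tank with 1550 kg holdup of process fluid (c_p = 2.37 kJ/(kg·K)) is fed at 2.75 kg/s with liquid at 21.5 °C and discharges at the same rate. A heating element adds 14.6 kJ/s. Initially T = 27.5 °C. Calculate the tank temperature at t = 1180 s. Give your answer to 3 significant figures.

24.2 °C

M c_p dT/dt = ṁ c_p (T_in − T) + Q̇.
Rearrange: dT/dt = (T_ss − T)/τ with τ = M/ṁ = 563.64 s and T_ss = T_in + Q̇/(ṁ c_p) = 23.740 °C.
Solution: T(t) = T_ss + (T₀ − T_ss) e^(−t/τ).
T(1180) = 23.740 + (3.7599)·e^(−1180/563.64) = 23.740 + (3.7599)·0.12325 = 24.204 °C.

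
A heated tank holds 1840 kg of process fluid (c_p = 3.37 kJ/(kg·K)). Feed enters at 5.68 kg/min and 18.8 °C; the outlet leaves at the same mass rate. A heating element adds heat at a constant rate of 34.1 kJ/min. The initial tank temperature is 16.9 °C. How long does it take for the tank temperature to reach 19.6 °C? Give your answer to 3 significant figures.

428 min

M c_p dT/dt = ṁ c_p (T_in − T) + Q̇.
τ = M/ṁ = 323.94 min; T_ss = T_in + Q̇/(ṁ c_p) = 20.581 °C.
T(t) = T_ss + (T₀ − T_ss) e^(−t/τ). Set T = 19.6:
e^(−t/τ) = (19.6 − 20.581)/(16.9 − 20.581) = 0.26660
t = −323.94 · ln(0.26660) = 428.26 min.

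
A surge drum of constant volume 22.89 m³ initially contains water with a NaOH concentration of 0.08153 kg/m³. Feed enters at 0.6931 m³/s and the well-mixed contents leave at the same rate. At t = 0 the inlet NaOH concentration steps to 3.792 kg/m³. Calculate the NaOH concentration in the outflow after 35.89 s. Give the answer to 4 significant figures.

2.540 kg/m³

Unsteady species balance (constant V, well mixed): V dC/dt = Q(C_in − C).
So dC/dt = (C_in − C)/τ with τ = V/Q = 22.89/0.6931 = 33.0255 s.
C approaches C_in exponentially: C(t) = C_in + (C₀ − C_in) e^(−t/τ).
C(35.89) = 3.792 + (0.08153 − 3.792)·e^(−35.89/33.0255) = 3.792 + (-3.71047)·0.337316 = 2.54040 kg/m³.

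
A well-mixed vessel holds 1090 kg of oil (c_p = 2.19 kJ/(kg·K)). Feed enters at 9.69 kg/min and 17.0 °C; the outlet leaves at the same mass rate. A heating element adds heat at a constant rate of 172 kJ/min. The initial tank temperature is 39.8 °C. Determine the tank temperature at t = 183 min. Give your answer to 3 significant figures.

28.0 °C

Heat balance on the well-mixed liquid: M c_p dT/dt = ṁ c_p (T_in − T) + 172.
τ = M/ṁ = 112.49 min; T_ss = T_in + Q̇/(ṁ c_p) = 17.0 + 172/(9.69·2.19) = 25.105 °C.
T approaches T_ss exponentially: T(t) = T_ss + (T₀ − T_ss) e^(−t/τ).
T(183) = 25.105 + (14.695)·e^(−183/112.49) = 25.105 + (14.695)·0.19655 = 27.993 °C.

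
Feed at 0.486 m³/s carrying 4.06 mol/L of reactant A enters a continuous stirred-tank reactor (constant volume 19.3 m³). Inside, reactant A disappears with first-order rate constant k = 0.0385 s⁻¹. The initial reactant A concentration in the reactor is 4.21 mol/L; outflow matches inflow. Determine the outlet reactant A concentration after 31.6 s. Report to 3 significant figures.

Species balance: V dC/dt = Q C_in − Q C − k V C.
This is linear with rate a = Q/V + k = 0.063681 s⁻¹.
C_ss = Q C_in/(Q + kV) = 1.6054 mol/L; C(t) = C_ss + (C₀ − C_ss) e^(−a t).
C(31.6) = 1.6054 + (2.6046)·e^(−0.063681·31.6) = 1.6054 + (2.6046)·0.13368 = 1.9536 mol/L.

1.95 mol/L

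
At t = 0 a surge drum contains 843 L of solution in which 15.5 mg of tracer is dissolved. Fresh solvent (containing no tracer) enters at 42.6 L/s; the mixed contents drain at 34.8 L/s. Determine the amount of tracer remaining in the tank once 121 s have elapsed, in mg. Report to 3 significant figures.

0.543 mg

Total volume: dV/dt = Q_in − Q_out = 7.8000 L/s, so V(t) = 843 + 7.8000 t and V(121) = 1786.8 L.
Species balance (pure solvent in): dm/dt = −Q_out · m/V(t).
dm/m = −Q_out dt/(V₀ + 7.8000 t); integrating gives ln(m/m₀) = −(Q_out/(Q_in−Q_out)) ln(V/V₀).
m = m₀ (V₀/V)^(Q_out/(Q_in−Q_out)) = 15.5 × (843/1786.8)^(4.4615) = 0.54295 mg.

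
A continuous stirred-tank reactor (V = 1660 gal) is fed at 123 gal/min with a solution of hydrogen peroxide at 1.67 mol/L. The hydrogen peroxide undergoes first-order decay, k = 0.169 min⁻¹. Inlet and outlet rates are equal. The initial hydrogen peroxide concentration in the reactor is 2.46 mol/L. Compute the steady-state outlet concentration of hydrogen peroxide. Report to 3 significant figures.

V dC/dt = Q(C_in − C) − k V C.
Steady state (dC/dt = 0): C_ss = Q C_in/(Q + kV) = C_in/(1 + kV/Q).
C_ss = 123·1.67/(123 + 0.169·1660) = 205.41/403.54 = 0.50902 mol/L.

0.509 mol/L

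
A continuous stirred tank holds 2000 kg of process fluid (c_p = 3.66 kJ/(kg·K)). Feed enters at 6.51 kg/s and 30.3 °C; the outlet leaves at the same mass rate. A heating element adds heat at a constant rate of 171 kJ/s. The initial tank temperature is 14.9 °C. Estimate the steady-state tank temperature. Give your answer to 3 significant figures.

Energy balance: M c_p dT/dt = ṁ c_p (T_in − T) + 171.
At steady state dT/dt = 0 ⇒ T_ss = T_in + Q̇/(ṁ c_p) = 30.3 + 171/(6.51·3.66) = 37.477 °C.

37.5 °C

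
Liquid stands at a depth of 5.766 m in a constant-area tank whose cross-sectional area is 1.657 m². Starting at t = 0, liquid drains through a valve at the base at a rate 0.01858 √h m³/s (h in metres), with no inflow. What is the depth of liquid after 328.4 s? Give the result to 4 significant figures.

Volume balance on the tank: A dh/dt = −0.01858 √h.
This is separable: 2 d(√h)/dt = −0.01858/A, so √h = √h₀ − (0.01858/(2A)) t.
√h = √5.766 − 0.01858·328.4/(2·1.657) = 2.40125 − 1.84118 = 0.560069.
h = 0.560069² = 0.313678 m.

0.3137 m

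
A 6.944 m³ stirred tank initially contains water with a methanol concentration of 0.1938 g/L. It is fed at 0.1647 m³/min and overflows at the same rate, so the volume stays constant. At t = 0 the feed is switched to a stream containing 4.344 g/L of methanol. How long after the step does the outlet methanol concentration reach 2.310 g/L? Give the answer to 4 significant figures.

30.07 min

Unsteady species balance (constant V, well mixed): V dC/dt = Q(C_in − C), so τ = V/Q = 42.1615 min.
C(t) = C_in + (C₀ − C_in) e^(−t/τ). Set C = 2.310 and solve for t:
e^(−t/τ) = (C − C_in)/(C₀ − C_in) = (2.310 − 4.344)/(0.1938 − 4.344) = 0.490097
t = −τ ln(…) = 42.1615 × 0.713152 = 30.0676 min.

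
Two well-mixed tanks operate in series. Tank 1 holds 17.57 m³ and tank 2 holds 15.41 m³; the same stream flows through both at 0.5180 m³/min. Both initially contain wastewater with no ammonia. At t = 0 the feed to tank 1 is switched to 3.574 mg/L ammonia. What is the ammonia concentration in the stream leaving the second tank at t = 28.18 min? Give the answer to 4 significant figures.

0.7956 mg/L

Each tank obeys Vᵢ dCᵢ/dt = Q(Cᵢ₋₁ − Cᵢ), so τᵢ = Vᵢ/Q.
τ₁ = 17.57/0.5180 = 33.9189 min; τ₂ = 15.41/0.5180 = 29.7490 min.
Solving the cascade with C₁(0)=C₂(0)=0 gives C₂(t) = C_in[1 − (τ₁ e^(−t/τ₁) − τ₂ e^(−t/τ₂))/(τ₁ − τ₂)].
At t = 28.18: e^(−t/τ₁) = 0.435699, e^(−t/τ₂) = 0.387803.
C₂ = 3.574·[1 − (33.9189·0.435699 − 29.7490·0.387803)/(4.16988)] = 3.574·0.222603 = 0.795583 mg/L.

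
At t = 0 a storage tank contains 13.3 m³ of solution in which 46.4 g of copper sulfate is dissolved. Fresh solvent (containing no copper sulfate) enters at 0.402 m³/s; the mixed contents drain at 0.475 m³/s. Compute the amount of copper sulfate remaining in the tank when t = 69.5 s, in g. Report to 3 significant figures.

2.04 g

Let m(t) be the amount of copper sulfate. Volume: V(t) = V₀ + (Q_in − Q_out) t = 13.3 − 0.073000 t; V(69.5) = 8.2265 m³.
Solute balance: dm/dt = 0 − Q_out C = −Q_out m/V(t).
dm/m = −Q_out dt/(V₀ − 0.073000 t); integrating gives ln(m/m₀) = −(Q_out/(Q_in−Q_out)) ln(V/V₀).
m = m₀ (V₀/V)^(Q_out/(Q_in−Q_out)) = 46.4 × (13.3/8.2265)^(-6.5068) = 2.0368 g.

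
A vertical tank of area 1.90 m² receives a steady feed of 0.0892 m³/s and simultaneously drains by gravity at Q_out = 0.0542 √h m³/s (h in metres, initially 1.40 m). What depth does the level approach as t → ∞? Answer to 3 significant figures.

Level balance: A dh/dt = 0.0892 − 0.0542 √h. Setting dh/dt = 0:
Q_in = 0.0542 √h_ss ⇒ √h_ss = 0.0892/0.0542 = 1.6458.
h_ss = 1.6458² = 2.7085 m. (Since h₀ = 1.40 m < h_ss, the level will rise toward this value.)

2.71 m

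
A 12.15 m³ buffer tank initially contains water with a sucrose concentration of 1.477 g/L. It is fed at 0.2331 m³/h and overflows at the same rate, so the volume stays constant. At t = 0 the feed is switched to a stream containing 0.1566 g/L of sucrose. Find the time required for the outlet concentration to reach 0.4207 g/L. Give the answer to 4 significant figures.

83.89 h

Species balance: V dC/dt = Q(C_in − C) ⇒ τ = V/Q = 52.1236 h.
C(t) = C_in + (C₀ − C_in) e^(−t/τ). Set C = 0.4207 and solve for t:
e^(−t/τ) = (C − C_in)/(C₀ − C_in) = (0.4207 − 0.1566)/(1.477 − 0.1566) = 0.200015
t = −τ ln(…) = 52.1236 × 1.60936 = 83.8857 h.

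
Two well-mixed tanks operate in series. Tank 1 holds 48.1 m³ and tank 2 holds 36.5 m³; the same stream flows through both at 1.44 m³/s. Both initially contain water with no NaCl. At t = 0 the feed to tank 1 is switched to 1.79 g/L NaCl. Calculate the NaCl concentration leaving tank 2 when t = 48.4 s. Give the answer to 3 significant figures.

Species balance on tank i: dCᵢ/dt = (Cᵢ₋₁ − Cᵢ)/τᵢ with τᵢ = Vᵢ/Q.
τ₁ = 48.1/1.44 = 33.403 s; τ₂ = 36.5/1.44 = 25.347 s.
Tank 1: C₁ = C_in(1 − e^(−t/τ₁)). Tank 2 (τ₁ ≠ τ₂): C₂ = C_in[1 − (τ₁ e^(−t/τ₁) − τ₂ e^(−t/τ₂))/(τ₁ − τ₂)].
At t = 48.4: e^(−t/τ₁) = 0.23481, e^(−t/τ₂) = 0.14816.
C₂ = 1.79·[1 − (33.403·0.23481 − 25.347·0.14816)/(8.0556)] = 1.79·0.49254 = 0.88164 g/L.

0.882 g/L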